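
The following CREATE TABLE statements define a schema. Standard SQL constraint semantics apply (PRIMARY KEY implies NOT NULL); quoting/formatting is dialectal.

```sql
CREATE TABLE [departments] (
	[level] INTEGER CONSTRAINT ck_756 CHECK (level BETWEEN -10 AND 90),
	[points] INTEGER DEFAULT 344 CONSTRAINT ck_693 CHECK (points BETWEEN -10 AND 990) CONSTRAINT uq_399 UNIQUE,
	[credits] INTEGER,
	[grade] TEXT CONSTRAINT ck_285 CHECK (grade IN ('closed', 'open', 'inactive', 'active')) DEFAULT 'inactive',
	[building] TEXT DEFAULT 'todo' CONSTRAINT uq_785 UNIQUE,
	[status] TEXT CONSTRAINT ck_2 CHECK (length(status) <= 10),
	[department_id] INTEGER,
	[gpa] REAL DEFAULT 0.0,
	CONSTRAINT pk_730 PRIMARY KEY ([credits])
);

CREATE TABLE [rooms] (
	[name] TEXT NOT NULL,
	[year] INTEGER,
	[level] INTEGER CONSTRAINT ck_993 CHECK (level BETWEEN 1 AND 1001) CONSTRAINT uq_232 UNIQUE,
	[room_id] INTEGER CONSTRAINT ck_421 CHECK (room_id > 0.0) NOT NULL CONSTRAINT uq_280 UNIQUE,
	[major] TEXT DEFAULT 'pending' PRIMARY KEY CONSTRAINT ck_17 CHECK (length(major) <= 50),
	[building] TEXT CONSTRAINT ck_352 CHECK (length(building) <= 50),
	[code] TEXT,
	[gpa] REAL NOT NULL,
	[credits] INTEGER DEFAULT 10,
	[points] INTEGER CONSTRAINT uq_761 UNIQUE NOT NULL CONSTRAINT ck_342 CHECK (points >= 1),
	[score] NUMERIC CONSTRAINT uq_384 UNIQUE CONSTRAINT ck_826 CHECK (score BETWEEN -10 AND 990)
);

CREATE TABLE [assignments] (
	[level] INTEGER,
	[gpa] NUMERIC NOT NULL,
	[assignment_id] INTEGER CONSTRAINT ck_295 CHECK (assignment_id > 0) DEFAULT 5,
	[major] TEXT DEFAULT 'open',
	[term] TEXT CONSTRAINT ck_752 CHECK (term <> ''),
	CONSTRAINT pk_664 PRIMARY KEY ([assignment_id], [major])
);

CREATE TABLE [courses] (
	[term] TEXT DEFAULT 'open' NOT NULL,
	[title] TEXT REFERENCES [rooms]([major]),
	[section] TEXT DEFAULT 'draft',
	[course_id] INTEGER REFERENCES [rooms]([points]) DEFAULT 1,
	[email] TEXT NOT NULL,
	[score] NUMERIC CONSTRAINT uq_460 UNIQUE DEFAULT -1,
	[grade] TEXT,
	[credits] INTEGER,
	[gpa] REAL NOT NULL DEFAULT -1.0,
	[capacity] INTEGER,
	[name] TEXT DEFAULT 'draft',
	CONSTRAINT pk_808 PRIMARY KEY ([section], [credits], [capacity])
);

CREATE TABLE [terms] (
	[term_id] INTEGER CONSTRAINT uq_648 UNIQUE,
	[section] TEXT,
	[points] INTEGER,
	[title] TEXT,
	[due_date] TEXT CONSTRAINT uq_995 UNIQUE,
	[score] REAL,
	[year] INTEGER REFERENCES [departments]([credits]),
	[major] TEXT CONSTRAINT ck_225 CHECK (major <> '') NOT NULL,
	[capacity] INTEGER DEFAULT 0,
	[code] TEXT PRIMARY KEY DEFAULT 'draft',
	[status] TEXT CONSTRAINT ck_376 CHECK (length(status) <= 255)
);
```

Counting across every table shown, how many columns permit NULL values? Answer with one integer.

departments: 7 nullable (level, points, grade, building, status, department_id, gpa — PK (credits) and explicit NOT NULL columns excluded).
rooms: 6 nullable (year, level, building, code, credits, score — PK (major) and explicit NOT NULL columns excluded).
assignments: 2 nullable (level, term — PK (assignment_id, major) and explicit NOT NULL columns excluded).
courses: 5 nullable (title, course_id, score, grade, name — PK (section, credits, capacity) and explicit NOT NULL columns excluded).
terms: 9 nullable (term_id, section, points, title, due_date, score, year, capacity, status — PK (code) and explicit NOT NULL columns excluded).
Total: 7 + 6 + 2 + 5 + 9 = 29.

29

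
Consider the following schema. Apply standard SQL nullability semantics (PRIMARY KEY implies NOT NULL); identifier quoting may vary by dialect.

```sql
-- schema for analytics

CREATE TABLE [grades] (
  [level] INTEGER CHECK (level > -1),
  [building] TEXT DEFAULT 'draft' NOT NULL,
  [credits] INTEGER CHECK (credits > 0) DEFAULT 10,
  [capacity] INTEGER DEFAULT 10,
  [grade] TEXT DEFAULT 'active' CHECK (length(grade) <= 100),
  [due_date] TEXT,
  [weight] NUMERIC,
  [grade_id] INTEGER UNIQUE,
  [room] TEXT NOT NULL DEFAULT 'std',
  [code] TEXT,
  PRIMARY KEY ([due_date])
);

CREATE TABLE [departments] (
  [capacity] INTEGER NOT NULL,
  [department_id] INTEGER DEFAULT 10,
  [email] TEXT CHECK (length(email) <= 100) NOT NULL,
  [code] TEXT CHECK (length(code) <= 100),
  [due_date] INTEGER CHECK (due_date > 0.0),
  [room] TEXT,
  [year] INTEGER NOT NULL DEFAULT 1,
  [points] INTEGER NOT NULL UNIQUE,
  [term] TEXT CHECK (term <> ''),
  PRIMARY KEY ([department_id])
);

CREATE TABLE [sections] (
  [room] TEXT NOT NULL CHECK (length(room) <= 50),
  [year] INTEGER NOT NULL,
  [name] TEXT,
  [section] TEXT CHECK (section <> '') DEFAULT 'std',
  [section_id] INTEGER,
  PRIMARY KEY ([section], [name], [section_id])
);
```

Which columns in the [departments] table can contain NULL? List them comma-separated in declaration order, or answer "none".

code, due_date, room, term

- capacity: declared NOT NULL → not nullable.
- department_id: part of the PRIMARY KEY, which implies NOT NULL → not nullable.
- email: declared NOT NULL → not nullable.
- code: CHECK does not forbid NULL (a CHECK constraint passes when its expression is NULL) → nullable.
- due_date: CHECK does not forbid NULL (a CHECK constraint passes when its expression is NULL) → nullable.
- room: no NOT NULL constraint applies → nullable.
- year: declared NOT NULL → not nullable.
- points: declared NOT NULL → not nullable.
- term: CHECK does not forbid NULL (a CHECK constraint passes when its expression is NULL) → nullable.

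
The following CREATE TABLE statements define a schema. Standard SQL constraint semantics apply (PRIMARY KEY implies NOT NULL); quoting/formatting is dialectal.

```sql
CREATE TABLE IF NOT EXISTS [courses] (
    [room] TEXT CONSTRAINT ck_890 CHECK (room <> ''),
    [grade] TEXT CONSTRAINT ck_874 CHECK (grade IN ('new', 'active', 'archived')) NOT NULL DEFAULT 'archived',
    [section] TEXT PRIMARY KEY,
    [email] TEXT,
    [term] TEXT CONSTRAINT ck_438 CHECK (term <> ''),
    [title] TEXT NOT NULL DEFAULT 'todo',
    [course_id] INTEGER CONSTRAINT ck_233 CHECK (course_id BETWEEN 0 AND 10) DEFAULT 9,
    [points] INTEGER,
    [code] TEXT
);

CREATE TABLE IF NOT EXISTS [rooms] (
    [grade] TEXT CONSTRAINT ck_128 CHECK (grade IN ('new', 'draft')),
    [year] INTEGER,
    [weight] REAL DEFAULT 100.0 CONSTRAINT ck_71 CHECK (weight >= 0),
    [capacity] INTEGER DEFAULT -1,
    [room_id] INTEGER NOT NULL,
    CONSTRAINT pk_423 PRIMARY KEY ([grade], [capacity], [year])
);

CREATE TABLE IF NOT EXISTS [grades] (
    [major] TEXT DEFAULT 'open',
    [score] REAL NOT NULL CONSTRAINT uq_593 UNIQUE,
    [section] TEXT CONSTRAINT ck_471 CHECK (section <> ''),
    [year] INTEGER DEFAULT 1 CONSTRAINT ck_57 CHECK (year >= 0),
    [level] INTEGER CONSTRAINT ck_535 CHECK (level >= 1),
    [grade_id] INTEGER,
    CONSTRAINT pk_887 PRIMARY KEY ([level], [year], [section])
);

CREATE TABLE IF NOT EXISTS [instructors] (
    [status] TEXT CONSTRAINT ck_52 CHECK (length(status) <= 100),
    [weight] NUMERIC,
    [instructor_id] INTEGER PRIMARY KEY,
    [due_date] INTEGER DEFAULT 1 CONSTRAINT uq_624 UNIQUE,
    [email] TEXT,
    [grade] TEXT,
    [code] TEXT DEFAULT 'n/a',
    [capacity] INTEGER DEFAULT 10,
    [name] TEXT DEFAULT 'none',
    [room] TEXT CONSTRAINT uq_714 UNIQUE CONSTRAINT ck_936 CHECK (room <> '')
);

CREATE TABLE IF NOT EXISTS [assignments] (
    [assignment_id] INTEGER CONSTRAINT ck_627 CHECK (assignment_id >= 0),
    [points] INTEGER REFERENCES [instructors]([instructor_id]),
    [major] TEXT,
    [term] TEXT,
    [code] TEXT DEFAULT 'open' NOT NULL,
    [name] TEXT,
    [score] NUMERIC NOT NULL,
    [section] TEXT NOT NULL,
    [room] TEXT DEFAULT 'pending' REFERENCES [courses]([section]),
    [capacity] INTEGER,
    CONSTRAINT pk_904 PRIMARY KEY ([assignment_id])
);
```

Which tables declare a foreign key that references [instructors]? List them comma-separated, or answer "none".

assignments

- assignments.points references instructors(instructor_id).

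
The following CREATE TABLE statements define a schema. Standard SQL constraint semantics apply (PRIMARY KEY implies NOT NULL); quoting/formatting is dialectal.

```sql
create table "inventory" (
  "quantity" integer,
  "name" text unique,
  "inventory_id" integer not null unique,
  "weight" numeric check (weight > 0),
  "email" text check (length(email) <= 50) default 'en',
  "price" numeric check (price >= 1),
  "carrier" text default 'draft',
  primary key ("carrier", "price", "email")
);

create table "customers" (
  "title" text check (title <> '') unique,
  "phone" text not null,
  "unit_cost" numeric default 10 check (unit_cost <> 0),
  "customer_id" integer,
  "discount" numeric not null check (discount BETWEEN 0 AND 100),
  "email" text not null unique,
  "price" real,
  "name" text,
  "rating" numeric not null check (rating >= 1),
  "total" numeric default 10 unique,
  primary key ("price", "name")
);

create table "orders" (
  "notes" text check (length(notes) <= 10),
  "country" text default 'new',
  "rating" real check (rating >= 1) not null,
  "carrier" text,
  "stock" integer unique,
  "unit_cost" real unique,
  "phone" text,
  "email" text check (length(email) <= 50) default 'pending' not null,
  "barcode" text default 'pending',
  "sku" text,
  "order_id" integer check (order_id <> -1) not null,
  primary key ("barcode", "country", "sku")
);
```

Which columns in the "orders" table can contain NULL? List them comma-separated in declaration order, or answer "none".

notes, carrier, stock, unit_cost, phone

- notes: CHECK does not forbid NULL (a CHECK constraint passes when its expression is NULL) → nullable.
- country: part of the PRIMARY KEY, which implies NOT NULL → not nullable.
- rating: declared NOT NULL → not nullable.
- carrier: no NOT NULL constraint applies → nullable.
- stock: UNIQUE does not imply NOT NULL → nullable.
- unit_cost: UNIQUE does not imply NOT NULL → nullable.
- phone: no NOT NULL constraint applies → nullable.
- email: declared NOT NULL → not nullable.
- barcode: part of the PRIMARY KEY, which implies NOT NULL → not nullable.
- sku: part of the PRIMARY KEY, which implies NOT NULL → not nullable.
- order_id: declared NOT NULL → not nullable.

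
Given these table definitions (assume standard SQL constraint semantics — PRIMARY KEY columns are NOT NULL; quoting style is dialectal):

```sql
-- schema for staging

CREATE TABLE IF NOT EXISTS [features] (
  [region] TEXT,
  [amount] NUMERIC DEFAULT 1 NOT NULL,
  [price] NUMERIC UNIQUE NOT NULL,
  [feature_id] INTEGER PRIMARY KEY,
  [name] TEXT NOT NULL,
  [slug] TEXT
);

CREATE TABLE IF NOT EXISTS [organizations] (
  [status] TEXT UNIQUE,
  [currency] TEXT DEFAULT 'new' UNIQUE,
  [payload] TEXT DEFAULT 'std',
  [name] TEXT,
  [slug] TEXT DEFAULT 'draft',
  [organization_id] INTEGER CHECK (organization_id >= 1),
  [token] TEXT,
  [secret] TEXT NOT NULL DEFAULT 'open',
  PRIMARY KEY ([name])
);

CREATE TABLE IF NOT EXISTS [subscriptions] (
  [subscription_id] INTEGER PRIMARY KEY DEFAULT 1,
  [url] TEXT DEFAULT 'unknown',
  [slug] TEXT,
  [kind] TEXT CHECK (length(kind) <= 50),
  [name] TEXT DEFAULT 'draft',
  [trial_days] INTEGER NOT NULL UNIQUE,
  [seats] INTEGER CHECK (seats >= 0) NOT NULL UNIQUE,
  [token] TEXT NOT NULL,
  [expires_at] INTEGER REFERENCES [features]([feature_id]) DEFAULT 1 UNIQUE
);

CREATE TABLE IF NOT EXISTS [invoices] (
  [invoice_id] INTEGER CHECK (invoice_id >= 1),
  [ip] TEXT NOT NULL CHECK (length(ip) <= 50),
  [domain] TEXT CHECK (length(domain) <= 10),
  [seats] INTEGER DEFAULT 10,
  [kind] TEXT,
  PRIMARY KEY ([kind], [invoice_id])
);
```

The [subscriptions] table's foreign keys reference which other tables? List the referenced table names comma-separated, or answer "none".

features

- expires_at REFERENCES features(feature_id).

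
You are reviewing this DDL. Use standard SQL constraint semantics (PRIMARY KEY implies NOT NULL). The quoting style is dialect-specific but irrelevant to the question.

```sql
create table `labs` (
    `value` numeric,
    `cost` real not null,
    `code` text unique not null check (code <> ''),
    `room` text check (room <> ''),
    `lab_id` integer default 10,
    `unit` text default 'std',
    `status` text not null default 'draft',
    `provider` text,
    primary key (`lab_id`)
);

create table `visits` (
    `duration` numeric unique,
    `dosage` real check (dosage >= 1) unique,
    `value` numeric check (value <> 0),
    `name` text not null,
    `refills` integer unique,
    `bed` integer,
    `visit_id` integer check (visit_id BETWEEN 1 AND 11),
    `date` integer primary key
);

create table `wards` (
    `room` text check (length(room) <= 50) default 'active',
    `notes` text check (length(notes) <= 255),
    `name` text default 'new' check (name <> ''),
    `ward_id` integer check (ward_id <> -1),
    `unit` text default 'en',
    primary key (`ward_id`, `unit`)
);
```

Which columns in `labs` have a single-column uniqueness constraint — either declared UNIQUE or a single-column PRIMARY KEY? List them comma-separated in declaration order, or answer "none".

- value: no UNIQUE or single-column PK constraint.
- cost: no UNIQUE or single-column PK constraint.
- code: declared UNIQUE → unique.
- room: no UNIQUE or single-column PK constraint.
- lab_id: single-column PRIMARY KEY → unique.
- unit: no UNIQUE or single-column PK constraint.
- status: no UNIQUE or single-column PK constraint.
- provider: no UNIQUE or single-column PK constraint.

code, lab_id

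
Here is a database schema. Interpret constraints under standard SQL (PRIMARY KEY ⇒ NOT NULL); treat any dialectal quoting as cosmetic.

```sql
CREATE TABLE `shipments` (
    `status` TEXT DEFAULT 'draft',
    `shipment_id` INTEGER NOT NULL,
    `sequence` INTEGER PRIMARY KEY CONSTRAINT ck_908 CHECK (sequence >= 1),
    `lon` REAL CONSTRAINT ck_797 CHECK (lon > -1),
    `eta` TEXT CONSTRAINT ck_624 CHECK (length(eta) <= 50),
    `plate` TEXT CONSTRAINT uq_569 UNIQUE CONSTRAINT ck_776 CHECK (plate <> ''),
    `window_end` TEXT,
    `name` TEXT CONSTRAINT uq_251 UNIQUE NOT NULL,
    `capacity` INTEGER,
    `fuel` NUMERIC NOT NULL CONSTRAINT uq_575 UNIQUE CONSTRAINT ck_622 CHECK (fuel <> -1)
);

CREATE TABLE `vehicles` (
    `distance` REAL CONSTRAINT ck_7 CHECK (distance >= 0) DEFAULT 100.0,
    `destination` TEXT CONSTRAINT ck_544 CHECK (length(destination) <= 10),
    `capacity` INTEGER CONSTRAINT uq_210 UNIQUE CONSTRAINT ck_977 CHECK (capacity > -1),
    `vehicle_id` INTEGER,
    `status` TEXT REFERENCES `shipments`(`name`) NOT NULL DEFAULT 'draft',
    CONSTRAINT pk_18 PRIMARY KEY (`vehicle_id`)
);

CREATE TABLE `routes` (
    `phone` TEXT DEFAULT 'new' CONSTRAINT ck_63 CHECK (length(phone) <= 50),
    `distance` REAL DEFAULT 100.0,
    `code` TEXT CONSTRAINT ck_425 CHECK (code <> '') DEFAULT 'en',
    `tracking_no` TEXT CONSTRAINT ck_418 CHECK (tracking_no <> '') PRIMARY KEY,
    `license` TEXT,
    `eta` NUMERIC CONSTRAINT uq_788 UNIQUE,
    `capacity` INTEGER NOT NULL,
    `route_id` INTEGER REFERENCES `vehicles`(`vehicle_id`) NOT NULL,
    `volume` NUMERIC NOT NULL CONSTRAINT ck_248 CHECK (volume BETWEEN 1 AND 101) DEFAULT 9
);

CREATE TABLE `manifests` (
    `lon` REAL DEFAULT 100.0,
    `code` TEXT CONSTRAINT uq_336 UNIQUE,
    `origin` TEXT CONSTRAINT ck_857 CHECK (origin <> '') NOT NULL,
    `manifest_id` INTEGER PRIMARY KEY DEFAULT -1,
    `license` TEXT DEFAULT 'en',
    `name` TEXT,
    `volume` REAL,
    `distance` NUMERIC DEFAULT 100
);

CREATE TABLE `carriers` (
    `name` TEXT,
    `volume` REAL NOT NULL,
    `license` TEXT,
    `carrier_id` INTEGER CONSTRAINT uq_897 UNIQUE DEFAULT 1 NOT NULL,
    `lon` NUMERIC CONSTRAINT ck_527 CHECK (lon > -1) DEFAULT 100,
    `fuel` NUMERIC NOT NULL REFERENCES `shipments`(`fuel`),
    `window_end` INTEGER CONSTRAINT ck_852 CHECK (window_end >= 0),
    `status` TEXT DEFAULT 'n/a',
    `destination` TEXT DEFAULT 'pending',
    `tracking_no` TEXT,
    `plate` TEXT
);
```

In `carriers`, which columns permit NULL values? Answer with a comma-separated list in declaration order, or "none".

name, license, lon, window_end, status, destination, tracking_no, plate

- name: no NOT NULL constraint applies → nullable.
- volume: declared NOT NULL → not nullable.
- license: no NOT NULL constraint applies → nullable.
- carrier_id: declared NOT NULL → not nullable.
- lon: CHECK does not forbid NULL (a CHECK constraint passes when its expression is NULL) → nullable.
- fuel: declared NOT NULL → not nullable.
- window_end: CHECK does not forbid NULL (a CHECK constraint passes when its expression is NULL) → nullable.
- status: DEFAULT only fills an omitted column; an explicit NULL is still allowed → nullable.
- destination: DEFAULT only fills an omitted column; an explicit NULL is still allowed → nullable.
- tracking_no: no NOT NULL constraint applies → nullable.
- plate: no NOT NULL constraint applies → nullable.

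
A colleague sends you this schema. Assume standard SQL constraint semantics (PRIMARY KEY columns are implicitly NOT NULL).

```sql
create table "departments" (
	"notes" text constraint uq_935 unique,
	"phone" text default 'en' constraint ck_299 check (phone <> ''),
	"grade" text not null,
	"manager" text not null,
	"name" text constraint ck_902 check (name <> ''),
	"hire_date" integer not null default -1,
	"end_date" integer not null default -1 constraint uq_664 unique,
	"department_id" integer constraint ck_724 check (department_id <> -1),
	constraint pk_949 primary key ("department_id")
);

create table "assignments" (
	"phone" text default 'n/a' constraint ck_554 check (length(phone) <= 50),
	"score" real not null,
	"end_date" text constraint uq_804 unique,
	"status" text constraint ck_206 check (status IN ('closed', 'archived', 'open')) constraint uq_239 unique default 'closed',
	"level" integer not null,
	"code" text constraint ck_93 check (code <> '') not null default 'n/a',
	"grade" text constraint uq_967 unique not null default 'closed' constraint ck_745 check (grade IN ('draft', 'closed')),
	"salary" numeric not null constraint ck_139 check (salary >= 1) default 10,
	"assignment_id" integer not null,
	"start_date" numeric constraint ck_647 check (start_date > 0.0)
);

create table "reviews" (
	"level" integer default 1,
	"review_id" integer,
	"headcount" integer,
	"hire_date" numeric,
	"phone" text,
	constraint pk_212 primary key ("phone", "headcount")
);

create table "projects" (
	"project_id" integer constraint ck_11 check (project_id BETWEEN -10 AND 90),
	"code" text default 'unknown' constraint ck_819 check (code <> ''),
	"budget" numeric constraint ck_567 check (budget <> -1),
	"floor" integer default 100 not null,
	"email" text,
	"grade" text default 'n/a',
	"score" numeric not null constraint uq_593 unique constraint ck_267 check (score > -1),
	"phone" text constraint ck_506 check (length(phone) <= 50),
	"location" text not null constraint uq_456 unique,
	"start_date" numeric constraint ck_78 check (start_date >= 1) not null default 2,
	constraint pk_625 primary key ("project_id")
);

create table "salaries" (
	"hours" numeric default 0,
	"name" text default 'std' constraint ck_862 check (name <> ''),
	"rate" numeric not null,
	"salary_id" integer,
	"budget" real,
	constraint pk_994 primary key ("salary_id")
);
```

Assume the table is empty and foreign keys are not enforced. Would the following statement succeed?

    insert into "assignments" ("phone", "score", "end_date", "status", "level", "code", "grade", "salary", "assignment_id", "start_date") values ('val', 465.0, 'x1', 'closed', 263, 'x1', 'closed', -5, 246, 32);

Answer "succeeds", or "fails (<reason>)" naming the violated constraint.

The value -5 for salary violates CHECK (salary >= 1).

fails (CHECK on salary)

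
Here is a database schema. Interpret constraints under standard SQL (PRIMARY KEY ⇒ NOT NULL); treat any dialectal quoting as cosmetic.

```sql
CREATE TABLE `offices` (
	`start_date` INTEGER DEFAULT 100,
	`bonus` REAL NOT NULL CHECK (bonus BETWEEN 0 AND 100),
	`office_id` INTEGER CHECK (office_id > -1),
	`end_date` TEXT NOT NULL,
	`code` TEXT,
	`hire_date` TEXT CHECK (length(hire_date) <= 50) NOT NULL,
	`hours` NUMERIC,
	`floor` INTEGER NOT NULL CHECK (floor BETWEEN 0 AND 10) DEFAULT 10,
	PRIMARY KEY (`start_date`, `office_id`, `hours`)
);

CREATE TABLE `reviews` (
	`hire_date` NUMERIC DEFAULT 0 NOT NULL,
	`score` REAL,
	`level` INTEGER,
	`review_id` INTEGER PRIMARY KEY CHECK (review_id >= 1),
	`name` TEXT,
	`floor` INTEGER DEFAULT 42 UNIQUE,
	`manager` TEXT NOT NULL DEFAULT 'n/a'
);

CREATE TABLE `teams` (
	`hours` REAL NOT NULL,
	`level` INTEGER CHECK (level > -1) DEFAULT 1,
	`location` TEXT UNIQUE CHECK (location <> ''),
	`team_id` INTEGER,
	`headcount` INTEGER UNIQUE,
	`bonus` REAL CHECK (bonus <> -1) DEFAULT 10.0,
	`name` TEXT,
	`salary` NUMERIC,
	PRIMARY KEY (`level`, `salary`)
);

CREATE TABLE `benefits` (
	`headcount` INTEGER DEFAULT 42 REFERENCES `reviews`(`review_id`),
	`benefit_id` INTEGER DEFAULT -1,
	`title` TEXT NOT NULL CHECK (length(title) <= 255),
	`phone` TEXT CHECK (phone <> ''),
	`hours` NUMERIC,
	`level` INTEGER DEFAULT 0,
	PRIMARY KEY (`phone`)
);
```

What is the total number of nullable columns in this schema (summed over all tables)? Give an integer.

offices: 1 nullable (code — PK (start_date, office_id, hours) and explicit NOT NULL columns excluded).
reviews: 4 nullable (score, level, name, floor — PK (review_id) and explicit NOT NULL columns excluded).
teams: 5 nullable (location, team_id, headcount, bonus, name — PK (level, salary) and explicit NOT NULL columns excluded).
benefits: 4 nullable (headcount, benefit_id, hours, level — PK (phone) and explicit NOT NULL columns excluded).
Total: 1 + 4 + 5 + 4 = 14.

14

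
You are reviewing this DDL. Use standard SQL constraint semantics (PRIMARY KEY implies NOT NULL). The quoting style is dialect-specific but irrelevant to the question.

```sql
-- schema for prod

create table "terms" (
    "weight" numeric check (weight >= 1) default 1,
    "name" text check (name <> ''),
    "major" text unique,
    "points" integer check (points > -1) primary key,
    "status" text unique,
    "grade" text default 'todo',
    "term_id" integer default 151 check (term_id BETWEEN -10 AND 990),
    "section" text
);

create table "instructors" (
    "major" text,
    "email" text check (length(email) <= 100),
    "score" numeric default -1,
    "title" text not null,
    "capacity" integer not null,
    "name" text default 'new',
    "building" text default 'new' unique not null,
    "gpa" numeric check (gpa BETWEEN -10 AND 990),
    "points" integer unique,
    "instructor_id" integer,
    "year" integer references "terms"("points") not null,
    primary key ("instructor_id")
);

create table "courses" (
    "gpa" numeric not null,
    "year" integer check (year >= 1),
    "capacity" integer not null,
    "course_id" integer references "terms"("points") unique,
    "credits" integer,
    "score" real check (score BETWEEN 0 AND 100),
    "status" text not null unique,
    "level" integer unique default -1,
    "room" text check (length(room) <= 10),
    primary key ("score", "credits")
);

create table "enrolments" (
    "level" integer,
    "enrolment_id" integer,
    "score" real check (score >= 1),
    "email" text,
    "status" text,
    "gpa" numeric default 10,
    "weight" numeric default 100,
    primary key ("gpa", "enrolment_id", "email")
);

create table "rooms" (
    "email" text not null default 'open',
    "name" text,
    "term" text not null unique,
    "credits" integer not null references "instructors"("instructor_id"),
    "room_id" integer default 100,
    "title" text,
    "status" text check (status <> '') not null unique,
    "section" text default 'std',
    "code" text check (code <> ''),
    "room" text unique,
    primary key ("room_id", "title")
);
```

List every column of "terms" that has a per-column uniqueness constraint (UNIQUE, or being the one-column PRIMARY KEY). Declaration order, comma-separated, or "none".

major, points, status

- weight: no UNIQUE or single-column PK constraint.
- name: no UNIQUE or single-column PK constraint.
- major: declared UNIQUE → unique.
- points: single-column PRIMARY KEY → unique.
- status: declared UNIQUE → unique.
- grade: no UNIQUE or single-column PK constraint.
- term_id: no UNIQUE or single-column PK constraint.
- section: no UNIQUE or single-column PK constraint.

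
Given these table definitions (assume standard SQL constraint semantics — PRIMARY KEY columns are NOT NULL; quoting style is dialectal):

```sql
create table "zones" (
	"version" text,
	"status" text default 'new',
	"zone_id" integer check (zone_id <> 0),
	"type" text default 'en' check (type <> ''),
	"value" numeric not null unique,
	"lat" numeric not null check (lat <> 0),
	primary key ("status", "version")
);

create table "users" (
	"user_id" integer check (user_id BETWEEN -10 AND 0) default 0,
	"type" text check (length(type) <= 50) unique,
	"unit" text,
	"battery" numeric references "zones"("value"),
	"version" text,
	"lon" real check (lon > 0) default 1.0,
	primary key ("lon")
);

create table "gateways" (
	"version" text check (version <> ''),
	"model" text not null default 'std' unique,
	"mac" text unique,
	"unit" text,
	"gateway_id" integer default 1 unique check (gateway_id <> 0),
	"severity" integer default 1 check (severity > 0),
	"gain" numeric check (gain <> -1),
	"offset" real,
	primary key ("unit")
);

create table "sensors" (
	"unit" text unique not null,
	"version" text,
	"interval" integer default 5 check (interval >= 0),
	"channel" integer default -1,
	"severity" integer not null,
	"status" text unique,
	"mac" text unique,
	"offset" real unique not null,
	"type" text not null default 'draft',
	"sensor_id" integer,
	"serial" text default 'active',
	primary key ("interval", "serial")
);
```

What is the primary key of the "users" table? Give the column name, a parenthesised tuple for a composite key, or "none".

lon is declared PRIMARY KEY as a table-level PRIMARY KEY clause.

lon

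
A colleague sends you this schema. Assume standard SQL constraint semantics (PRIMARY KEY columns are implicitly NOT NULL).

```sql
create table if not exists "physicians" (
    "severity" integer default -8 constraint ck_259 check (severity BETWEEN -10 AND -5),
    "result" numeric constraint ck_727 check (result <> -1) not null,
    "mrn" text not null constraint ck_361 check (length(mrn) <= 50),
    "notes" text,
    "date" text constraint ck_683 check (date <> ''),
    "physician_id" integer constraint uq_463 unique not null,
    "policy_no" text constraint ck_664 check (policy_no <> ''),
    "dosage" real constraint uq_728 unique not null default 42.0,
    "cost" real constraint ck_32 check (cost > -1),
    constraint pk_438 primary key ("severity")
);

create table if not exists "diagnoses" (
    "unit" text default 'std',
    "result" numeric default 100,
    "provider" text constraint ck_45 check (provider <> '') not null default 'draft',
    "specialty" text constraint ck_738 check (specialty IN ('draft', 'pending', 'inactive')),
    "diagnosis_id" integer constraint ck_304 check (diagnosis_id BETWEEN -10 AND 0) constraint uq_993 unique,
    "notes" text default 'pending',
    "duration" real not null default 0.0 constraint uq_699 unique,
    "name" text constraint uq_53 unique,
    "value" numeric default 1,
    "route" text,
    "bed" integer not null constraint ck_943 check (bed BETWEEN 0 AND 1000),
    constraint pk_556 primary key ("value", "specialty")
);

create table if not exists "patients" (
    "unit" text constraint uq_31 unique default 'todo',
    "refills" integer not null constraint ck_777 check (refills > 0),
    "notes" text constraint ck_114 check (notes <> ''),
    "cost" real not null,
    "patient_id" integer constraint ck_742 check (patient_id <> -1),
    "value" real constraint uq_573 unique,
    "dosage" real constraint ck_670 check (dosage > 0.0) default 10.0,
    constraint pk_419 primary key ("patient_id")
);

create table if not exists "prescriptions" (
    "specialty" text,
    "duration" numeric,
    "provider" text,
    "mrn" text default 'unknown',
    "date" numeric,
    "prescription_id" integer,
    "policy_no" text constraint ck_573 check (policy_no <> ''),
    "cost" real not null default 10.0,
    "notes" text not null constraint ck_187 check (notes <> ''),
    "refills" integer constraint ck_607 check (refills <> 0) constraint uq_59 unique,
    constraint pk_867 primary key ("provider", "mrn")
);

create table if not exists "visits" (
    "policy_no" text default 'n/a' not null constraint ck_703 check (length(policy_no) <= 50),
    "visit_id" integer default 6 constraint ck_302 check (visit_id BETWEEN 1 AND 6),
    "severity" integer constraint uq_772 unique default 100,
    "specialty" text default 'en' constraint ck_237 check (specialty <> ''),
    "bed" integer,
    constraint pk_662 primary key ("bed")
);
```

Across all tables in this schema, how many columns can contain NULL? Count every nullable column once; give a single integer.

23

physicians: 4 nullable (notes, date, policy_no, cost — PK (severity) and explicit NOT NULL columns excluded).
diagnoses: 6 nullable (unit, result, diagnosis_id, notes, name, route — PK (value, specialty) and explicit NOT NULL columns excluded).
patients: 4 nullable (unit, notes, value, dosage — PK (patient_id) and explicit NOT NULL columns excluded).
prescriptions: 6 nullable (specialty, duration, date, prescription_id, policy_no, refills — PK (provider, mrn) and explicit NOT NULL columns excluded).
visits: 3 nullable (visit_id, severity, specialty — PK (bed) and explicit NOT NULL columns excluded).
Total: 4 + 6 + 4 + 6 + 3 = 23.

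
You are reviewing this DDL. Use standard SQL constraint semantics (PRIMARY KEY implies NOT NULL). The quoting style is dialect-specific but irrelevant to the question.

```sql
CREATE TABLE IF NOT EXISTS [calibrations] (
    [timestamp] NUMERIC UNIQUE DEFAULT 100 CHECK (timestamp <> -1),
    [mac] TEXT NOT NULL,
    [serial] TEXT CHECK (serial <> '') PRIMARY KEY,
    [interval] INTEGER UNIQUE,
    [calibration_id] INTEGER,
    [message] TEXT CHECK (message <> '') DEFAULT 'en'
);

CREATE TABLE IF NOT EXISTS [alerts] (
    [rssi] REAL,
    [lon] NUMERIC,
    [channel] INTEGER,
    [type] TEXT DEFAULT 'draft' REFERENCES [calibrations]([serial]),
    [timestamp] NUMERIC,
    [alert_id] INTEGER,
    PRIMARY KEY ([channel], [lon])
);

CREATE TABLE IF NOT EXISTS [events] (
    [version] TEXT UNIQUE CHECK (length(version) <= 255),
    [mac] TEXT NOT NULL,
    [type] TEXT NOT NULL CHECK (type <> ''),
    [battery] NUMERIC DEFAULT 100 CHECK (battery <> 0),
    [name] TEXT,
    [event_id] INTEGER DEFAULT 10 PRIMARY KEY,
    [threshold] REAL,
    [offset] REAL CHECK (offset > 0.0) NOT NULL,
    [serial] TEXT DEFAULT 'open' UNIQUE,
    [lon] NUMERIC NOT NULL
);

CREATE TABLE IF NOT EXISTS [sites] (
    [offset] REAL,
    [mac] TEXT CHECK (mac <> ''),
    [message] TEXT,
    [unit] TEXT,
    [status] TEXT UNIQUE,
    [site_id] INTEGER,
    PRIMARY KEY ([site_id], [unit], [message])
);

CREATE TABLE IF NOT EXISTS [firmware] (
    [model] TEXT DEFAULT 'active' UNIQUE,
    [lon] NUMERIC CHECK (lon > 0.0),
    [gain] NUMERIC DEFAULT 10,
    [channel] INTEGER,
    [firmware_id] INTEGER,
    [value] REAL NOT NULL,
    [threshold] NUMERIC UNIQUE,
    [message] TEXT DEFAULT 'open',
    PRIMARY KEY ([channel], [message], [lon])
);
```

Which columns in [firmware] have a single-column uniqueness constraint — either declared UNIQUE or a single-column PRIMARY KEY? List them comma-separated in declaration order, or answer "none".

- model: declared UNIQUE → unique.
- lon: part of a composite PRIMARY KEY — only the tuple is unique, not this column on its own.
- gain: no UNIQUE or single-column PK constraint.
- channel: part of a composite PRIMARY KEY — only the tuple is unique, not this column on its own.
- firmware_id: no UNIQUE or single-column PK constraint.
- value: no UNIQUE or single-column PK constraint.
- threshold: declared UNIQUE → unique.
- message: part of a composite PRIMARY KEY — only the tuple is unique, not this column on its own.

model, threshold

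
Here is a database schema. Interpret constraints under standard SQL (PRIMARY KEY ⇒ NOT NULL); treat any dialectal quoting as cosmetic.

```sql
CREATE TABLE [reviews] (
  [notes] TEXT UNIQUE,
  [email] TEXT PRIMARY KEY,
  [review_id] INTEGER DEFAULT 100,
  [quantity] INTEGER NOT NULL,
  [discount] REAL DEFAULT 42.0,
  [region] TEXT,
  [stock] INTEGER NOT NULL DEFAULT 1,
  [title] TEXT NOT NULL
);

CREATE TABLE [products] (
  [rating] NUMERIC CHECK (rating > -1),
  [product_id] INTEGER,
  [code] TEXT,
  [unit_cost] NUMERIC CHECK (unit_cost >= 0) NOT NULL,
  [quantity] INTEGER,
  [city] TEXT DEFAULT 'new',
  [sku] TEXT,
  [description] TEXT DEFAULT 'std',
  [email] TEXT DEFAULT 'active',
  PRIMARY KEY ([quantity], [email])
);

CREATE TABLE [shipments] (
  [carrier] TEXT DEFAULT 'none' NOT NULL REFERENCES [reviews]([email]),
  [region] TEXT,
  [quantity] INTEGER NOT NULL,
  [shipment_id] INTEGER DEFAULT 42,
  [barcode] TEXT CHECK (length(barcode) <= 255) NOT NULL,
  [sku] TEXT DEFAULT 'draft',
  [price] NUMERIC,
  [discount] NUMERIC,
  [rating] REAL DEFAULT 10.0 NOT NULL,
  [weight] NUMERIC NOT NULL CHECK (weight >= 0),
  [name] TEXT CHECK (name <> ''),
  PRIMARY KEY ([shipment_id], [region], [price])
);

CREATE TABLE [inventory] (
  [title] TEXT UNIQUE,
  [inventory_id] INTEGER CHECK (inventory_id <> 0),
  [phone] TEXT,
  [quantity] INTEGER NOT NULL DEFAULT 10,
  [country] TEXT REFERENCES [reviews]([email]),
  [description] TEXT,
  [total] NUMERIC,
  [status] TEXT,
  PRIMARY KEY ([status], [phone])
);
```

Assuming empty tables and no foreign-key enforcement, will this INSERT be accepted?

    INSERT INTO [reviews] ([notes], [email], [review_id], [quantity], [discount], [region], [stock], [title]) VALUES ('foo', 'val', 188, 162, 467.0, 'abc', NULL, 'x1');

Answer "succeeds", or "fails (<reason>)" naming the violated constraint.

stock is explicitly set to NULL, but stock is declared NOT NULL.

fails (NOT NULL on stock)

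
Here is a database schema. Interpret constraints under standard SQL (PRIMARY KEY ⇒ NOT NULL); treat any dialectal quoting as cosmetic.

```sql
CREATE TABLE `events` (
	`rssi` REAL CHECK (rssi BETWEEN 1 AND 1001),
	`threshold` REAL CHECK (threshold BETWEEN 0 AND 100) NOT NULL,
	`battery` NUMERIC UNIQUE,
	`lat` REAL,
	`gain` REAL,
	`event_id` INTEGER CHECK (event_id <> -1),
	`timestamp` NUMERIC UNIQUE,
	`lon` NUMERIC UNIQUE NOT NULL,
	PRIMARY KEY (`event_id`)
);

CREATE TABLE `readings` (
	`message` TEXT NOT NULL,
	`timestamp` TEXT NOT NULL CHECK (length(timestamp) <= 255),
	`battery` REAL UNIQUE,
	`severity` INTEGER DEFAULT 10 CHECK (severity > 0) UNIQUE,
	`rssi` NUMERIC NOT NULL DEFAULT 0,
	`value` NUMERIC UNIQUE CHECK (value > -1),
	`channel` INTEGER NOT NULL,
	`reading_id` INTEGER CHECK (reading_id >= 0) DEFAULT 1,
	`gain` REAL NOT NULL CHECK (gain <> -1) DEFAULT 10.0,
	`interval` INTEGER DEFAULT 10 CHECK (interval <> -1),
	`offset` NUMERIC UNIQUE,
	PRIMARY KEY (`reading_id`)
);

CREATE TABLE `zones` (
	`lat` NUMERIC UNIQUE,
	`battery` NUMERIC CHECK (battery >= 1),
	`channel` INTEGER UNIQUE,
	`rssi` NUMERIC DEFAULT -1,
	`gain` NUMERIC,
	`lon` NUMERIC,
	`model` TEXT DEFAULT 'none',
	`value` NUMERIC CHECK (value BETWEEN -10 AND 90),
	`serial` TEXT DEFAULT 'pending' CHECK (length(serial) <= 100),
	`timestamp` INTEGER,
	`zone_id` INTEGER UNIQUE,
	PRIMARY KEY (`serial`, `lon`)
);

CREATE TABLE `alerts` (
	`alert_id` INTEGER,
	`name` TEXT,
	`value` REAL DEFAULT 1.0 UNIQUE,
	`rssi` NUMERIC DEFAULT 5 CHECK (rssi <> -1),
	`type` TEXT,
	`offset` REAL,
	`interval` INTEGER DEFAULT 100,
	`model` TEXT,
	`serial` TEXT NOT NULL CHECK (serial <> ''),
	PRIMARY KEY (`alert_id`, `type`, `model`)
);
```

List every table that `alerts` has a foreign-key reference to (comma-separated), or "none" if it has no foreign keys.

No column in alerts has a REFERENCES clause.

none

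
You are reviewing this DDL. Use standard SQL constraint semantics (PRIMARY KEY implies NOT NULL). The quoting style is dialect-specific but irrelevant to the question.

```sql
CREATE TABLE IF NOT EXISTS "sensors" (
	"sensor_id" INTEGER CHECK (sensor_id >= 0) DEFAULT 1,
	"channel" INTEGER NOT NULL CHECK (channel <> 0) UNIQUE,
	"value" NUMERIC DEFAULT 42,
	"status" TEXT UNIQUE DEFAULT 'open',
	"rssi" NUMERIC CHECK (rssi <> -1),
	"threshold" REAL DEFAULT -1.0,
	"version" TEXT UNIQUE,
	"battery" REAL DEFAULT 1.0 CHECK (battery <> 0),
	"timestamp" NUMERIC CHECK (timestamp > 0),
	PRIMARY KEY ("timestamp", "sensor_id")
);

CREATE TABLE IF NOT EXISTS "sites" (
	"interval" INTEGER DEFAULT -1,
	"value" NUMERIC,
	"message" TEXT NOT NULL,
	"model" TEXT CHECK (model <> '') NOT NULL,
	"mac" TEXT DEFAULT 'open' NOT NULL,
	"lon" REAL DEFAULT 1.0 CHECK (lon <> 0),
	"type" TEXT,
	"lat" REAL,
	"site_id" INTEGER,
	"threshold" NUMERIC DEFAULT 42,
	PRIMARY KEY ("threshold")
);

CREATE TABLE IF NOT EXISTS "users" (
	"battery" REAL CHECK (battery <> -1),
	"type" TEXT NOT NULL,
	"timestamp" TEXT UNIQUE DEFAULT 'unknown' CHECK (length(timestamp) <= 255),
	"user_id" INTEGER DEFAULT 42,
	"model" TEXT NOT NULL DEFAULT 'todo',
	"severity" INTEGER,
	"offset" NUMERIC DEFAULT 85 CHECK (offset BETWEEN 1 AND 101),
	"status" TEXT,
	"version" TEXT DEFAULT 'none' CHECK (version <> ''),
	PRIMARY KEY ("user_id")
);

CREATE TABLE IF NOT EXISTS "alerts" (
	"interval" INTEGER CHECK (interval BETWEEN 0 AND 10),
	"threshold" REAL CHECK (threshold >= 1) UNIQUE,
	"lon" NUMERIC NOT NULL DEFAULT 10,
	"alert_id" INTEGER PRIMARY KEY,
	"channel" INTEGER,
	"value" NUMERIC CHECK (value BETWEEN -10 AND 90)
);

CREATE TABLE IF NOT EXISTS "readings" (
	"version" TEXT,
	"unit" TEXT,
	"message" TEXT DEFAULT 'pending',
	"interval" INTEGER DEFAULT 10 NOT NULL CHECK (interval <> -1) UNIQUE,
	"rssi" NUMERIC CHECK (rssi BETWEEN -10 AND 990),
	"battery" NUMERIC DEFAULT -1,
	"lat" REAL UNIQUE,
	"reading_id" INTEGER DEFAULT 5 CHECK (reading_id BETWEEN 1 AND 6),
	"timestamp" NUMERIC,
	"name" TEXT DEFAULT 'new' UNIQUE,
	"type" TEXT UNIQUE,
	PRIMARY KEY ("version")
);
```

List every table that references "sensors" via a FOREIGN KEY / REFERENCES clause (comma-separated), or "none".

No REFERENCES clause anywhere in the schema names sensors.

none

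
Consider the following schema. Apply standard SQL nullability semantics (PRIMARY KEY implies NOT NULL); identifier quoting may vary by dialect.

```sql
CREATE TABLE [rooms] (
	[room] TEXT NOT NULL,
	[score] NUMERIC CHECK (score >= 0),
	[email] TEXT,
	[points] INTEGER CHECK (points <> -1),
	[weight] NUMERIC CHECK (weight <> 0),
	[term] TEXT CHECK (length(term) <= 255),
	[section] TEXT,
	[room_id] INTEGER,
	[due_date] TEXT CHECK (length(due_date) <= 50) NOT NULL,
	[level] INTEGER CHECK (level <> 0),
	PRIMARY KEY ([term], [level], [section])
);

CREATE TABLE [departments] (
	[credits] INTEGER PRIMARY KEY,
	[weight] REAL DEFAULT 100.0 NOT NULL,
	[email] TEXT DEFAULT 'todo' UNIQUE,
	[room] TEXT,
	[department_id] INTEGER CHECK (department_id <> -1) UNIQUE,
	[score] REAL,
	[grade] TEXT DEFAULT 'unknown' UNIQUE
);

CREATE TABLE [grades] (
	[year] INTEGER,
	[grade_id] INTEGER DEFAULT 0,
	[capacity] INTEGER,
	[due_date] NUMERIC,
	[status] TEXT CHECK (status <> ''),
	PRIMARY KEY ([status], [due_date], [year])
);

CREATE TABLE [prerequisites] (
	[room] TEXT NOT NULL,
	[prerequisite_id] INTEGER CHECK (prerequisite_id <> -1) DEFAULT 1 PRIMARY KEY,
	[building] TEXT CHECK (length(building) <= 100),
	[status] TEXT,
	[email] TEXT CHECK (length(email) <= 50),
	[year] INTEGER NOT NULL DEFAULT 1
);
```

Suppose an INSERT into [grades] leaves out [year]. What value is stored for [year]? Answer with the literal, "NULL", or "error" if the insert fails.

error

year has no DEFAULT clause.
Omitting it would insert NULL, but it is part of the PRIMARY KEY, so the INSERT fails.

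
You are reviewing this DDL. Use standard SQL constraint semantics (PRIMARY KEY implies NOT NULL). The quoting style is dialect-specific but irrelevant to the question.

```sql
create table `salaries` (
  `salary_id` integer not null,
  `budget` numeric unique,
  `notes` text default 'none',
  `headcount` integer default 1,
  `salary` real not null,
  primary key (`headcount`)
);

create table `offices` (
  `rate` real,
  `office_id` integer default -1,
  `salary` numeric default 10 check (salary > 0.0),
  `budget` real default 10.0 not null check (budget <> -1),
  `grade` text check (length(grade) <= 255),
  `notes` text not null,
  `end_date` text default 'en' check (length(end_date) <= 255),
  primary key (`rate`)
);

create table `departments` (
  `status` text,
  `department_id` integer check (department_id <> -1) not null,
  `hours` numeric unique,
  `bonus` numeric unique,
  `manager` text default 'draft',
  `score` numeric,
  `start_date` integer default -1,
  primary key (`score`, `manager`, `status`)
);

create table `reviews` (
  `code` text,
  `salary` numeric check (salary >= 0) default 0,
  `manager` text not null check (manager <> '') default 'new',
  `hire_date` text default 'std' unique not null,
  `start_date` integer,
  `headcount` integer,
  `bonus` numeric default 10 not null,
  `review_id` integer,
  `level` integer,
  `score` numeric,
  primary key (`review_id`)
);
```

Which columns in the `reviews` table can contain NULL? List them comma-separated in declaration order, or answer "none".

code, salary, start_date, headcount, level, score

- code: no NOT NULL constraint applies → nullable.
- salary: CHECK does not forbid NULL (a CHECK constraint passes when its expression is NULL) → nullable.
- manager: declared NOT NULL → not nullable.
- hire_date: declared NOT NULL → not nullable.
- start_date: no NOT NULL constraint applies → nullable.
- headcount: no NOT NULL constraint applies → nullable.
- bonus: declared NOT NULL → not nullable.
- review_id: part of the PRIMARY KEY, which implies NOT NULL → not nullable.
- level: no NOT NULL constraint applies → nullable.
- score: no NOT NULL constraint applies → nullable.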